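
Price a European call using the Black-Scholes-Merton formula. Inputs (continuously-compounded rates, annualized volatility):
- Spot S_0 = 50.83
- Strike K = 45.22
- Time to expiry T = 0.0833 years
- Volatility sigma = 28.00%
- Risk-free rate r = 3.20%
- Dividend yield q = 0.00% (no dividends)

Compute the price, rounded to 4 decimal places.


Answer: Price = 5.8489

Derivation:
d1 = (ln(S/K) + (r - q + 0.5*sigma^2) * T) / (sigma * sqrt(T)) = 1.52052791
d2 = d1 - sigma * sqrt(T) = 1.43971504
exp(-rT) = 0.99733795; exp(-qT) = 1.00000000
C = S_0 * exp(-qT) * N(d1) - K * exp(-rT) * N(d2)
N(d1) = 0.93581083; N(d2) = 0.92502598
C = 50.8300 * 1.00000000 * 0.93581083 - 45.2200 * 0.99733795 * 0.92502598 = 5.8489


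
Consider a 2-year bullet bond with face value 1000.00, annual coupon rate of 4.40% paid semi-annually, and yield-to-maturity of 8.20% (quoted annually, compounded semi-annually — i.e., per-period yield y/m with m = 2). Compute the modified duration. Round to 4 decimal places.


Coupon per period c = face * coupon_rate / m = 22.000000
Periods per year m = 2; per-period yield y/m = 0.041000
Number of cashflows N = 4
Cashflows (t years, CF_t, discount factor 1/(1+y/m)^(m*t), PV):
  t = 0.5000: CF_t = 22.000000, DF = 0.960615, PV = 21.133525
  t = 1.0000: CF_t = 22.000000, DF = 0.922781, PV = 20.301177
  t = 1.5000: CF_t = 22.000000, DF = 0.886437, PV = 19.501611
  t = 2.0000: CF_t = 1022.000000, DF = 0.851524, PV = 870.257907
Price P = sum_t PV_t = 931.194221
First compute Macaulay numerator sum_t t * PV_t:
  t * PV_t at t = 0.5000: 10.566763
  t * PV_t at t = 1.0000: 20.301177
  t * PV_t at t = 1.5000: 29.252417
  t * PV_t at t = 2.0000: 1740.515813
Macaulay duration D = 1800.636170 / 931.194221 = 1.933685
Modified duration = D / (1 + y/m) = 1.933685 / (1 + 0.041000) = 1.857526

Answer: Modified duration = 1.8575


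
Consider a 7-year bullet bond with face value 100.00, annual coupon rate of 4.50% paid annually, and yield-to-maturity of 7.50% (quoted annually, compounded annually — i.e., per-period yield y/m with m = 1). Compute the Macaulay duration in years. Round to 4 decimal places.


Coupon per period c = face * coupon_rate / m = 4.500000
Periods per year m = 1; per-period yield y/m = 0.075000
Number of cashflows N = 7
Cashflows (t years, CF_t, discount factor 1/(1+y/m)^(m*t), PV):
  t = 1.0000: CF_t = 4.500000, DF = 0.930233, PV = 4.186047
  t = 2.0000: CF_t = 4.500000, DF = 0.865333, PV = 3.893997
  t = 3.0000: CF_t = 4.500000, DF = 0.804961, PV = 3.622323
  t = 4.0000: CF_t = 4.500000, DF = 0.748801, PV = 3.369602
  t = 5.0000: CF_t = 4.500000, DF = 0.696559, PV = 3.134514
  t = 6.0000: CF_t = 4.500000, DF = 0.647962, PV = 2.915827
  t = 7.0000: CF_t = 104.500000, DF = 0.602755, PV = 62.987887
Price P = sum_t PV_t = 84.110196
Macaulay numerator sum_t t * PV_t:
  t * PV_t at t = 1.0000: 4.186047
  t * PV_t at t = 2.0000: 7.787994
  t * PV_t at t = 3.0000: 10.866968
  t * PV_t at t = 4.0000: 13.478410
  t * PV_t at t = 5.0000: 15.672569
  t * PV_t at t = 6.0000: 17.494961
  t * PV_t at t = 7.0000: 440.915210
Macaulay duration D = (sum_t t * PV_t) / P = 510.402157 / 84.110196 = 6.068255

Answer: Macaulay duration = 6.0683 years


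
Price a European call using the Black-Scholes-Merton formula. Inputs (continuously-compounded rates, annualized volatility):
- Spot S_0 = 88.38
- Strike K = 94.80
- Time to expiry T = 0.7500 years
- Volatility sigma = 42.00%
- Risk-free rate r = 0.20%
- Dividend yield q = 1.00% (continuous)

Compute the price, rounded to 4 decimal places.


d1 = (ln(S/K) + (r - q + 0.5*sigma^2) * T) / (sigma * sqrt(T)) = -0.02742059
d2 = d1 - sigma * sqrt(T) = -0.39115126
exp(-rT) = 0.99850112; exp(-qT) = 0.99252805
C = S_0 * exp(-qT) * N(d1) - K * exp(-rT) * N(d2)
N(d1) = 0.48906214; N(d2) = 0.34784272
C = 88.3800 * 0.99252805 * 0.48906214 - 94.8000 * 0.99850112 * 0.34784272 = 9.9743

Answer: Price = 9.9743


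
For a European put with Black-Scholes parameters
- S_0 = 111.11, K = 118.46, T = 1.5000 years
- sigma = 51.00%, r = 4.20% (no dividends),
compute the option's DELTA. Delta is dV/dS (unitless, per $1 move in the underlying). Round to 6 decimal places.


d1 = 0.3106214765; d2 = -0.3139984079
phi(d1) = 0.3801530349; exp(-qT) = 1.0000000000; exp(-rT) = 0.9389434737
N(-d1) = 0.3780441992
Delta = -exp(-qT) * N(-d1) = -1.0000000000 * 0.3780441992 = -0.378044

Answer: Delta = -0.378044


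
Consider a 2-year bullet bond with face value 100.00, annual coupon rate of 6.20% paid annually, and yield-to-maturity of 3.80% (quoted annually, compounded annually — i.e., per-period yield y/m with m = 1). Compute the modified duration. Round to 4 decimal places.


Answer: Modified duration = 1.8717

Derivation:
Coupon per period c = face * coupon_rate / m = 6.200000
Periods per year m = 1; per-period yield y/m = 0.038000
Number of cashflows N = 2
Cashflows (t years, CF_t, discount factor 1/(1+y/m)^(m*t), PV):
  t = 1.0000: CF_t = 6.200000, DF = 0.963391, PV = 5.973025
  t = 2.0000: CF_t = 106.200000, DF = 0.928122, PV = 98.566608
Price P = sum_t PV_t = 104.539633
First compute Macaulay numerator sum_t t * PV_t:
  t * PV_t at t = 1.0000: 5.973025
  t * PV_t at t = 2.0000: 197.133215
Macaulay duration D = 203.106240 / 104.539633 = 1.942864
Modified duration = D / (1 + y/m) = 1.942864 / (1 + 0.038000) = 1.871738


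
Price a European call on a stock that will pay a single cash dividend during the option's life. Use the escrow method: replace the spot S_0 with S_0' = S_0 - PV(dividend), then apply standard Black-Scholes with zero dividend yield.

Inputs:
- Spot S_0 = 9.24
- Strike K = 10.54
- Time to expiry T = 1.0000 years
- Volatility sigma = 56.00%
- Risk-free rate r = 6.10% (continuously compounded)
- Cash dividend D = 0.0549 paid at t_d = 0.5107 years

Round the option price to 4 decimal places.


PV(D) = D * exp(-r * t_d) = 0.0549 * 0.96932755 = 0.05321608
S_0' = S_0 - PV(D) = 9.2400 - 0.05321608 = 9.18678392
d1 = (ln(S_0'/K) + (r + sigma^2/2)*T) / (sigma*sqrt(T)) = 0.14355067
d2 = d1 - sigma*sqrt(T) = -0.41644933
exp(-rT) = 0.94082324
N(d1) = 0.55707235; N(d2) = 0.33854062
C = S_0' * N(d1) - K * exp(-rT) * N(d2) = 9.18678392 * 0.55707235 - 10.5400 * 0.94082324 * 0.33854062 = 1.7606

Answer: Price = 1.7606


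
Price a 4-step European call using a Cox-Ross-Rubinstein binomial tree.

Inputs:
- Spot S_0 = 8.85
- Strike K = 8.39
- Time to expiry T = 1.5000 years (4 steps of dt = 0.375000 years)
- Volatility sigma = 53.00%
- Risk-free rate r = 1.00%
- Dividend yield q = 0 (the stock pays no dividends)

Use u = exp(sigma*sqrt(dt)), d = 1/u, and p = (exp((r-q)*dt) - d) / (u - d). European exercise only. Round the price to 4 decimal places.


Answer: Price = V(0,0) = 2.4251

Derivation:
dt = T/N = 0.375000
u = exp(sigma*sqrt(dt)) = 1.383418; d = 1/u = 0.722847
p = (exp((r-q)*dt) - d) / (u - d) = 0.425253
Discount per step: exp(-r*dt) = 0.996257
Stock lattice S(k, i) with i counting down-moves:
  k=0: S(0,0) = 8.8500
  k=1: S(1,0) = 12.2433; S(1,1) = 6.3972
  k=2: S(2,0) = 16.9375; S(2,1) = 8.8500; S(2,2) = 4.6242
  k=3: S(3,0) = 23.4317; S(3,1) = 12.2433; S(3,2) = 6.3972; S(3,3) = 3.3426
  k=4: S(4,0) = 32.4158; S(4,1) = 16.9375; S(4,2) = 8.8500; S(4,3) = 4.6242; S(4,4) = 2.4162
Terminal payoffs V(N, i) = max(S_T - K, 0):
  V(4,0) = 24.025835; V(4,1) = 8.547536; V(4,2) = 0.460000; V(4,3) = 0.000000; V(4,4) = 0.000000
Backward induction: V(k, i) = exp(-r*dt) * [p * V(k+1, i) + (1-p) * V(k+1, i+1)].
  V(3,0) = exp(-r*dt) * [p*24.025835 + (1-p)*8.547536] = 15.073099
  V(3,1) = exp(-r*dt) * [p*8.547536 + (1-p)*0.460000] = 3.884655
  V(3,2) = exp(-r*dt) * [p*0.460000 + (1-p)*0.000000] = 0.194884
  V(3,3) = exp(-r*dt) * [p*0.000000 + (1-p)*0.000000] = 0.000000
  V(2,0) = exp(-r*dt) * [p*15.073099 + (1-p)*3.884655] = 8.610226
  V(2,1) = exp(-r*dt) * [p*3.884655 + (1-p)*0.194884] = 1.757368
  V(2,2) = exp(-r*dt) * [p*0.194884 + (1-p)*0.000000] = 0.082565
  V(1,0) = exp(-r*dt) * [p*8.610226 + (1-p)*1.757368] = 4.654081
  V(1,1) = exp(-r*dt) * [p*1.757368 + (1-p)*0.082565] = 0.791805
  V(0,0) = exp(-r*dt) * [p*4.654081 + (1-p)*0.791805] = 2.425138


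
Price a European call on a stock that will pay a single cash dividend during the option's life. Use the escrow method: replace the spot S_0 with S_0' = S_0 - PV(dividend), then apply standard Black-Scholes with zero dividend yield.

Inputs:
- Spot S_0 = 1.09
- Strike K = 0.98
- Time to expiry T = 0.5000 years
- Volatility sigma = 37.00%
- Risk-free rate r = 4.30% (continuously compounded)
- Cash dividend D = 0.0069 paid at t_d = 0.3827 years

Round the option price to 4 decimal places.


Answer: Price = 0.1795

Derivation:
PV(D) = D * exp(-r * t_d) = 0.0069 * 0.98367856 = 0.00678738
S_0' = S_0 - PV(D) = 1.0900 - 0.00678738 = 1.08321262
d1 = (ln(S_0'/K) + (r + sigma^2/2)*T) / (sigma*sqrt(T)) = 0.59572401
d2 = d1 - sigma*sqrt(T) = 0.33409450
exp(-rT) = 0.97872948
N(d1) = 0.72432019; N(d2) = 0.63084587
C = S_0' * N(d1) - K * exp(-rT) * N(d2) = 1.08321262 * 0.72432019 - 0.9800 * 0.97872948 * 0.63084587 = 0.1795


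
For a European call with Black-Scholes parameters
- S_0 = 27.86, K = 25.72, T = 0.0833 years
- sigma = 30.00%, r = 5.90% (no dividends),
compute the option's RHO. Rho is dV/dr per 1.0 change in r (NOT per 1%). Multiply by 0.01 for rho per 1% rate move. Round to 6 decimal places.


d1 = 1.0231107675; d2 = 0.9365255493
phi(d1) = 0.2363795851; exp(-qT) = 1.0000000000; exp(-rT) = 0.9950973574
N(d2) = 0.8254986679
Rho = K*T*exp(-rT)*N(d2) = 25.7200 * 0.0833 * 0.9950973574 * 0.8254986679 = 1.759940

Answer: Rho = 1.759940


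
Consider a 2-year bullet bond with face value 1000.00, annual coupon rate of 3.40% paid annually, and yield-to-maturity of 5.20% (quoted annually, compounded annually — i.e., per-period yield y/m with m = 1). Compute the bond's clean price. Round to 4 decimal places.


Coupon per period c = face * coupon_rate / m = 34.000000
Periods per year m = 1; per-period yield y/m = 0.052000
Number of cashflows N = 2
Cashflows (t years, CF_t, discount factor 1/(1+y/m)^(m*t), PV):
  t = 1.0000: CF_t = 34.000000, DF = 0.950570, PV = 32.319392
  t = 2.0000: CF_t = 1034.000000, DF = 0.903584, PV = 934.305831
Price P = sum_t PV_t = 966.625222

Answer: Price = 966.6252


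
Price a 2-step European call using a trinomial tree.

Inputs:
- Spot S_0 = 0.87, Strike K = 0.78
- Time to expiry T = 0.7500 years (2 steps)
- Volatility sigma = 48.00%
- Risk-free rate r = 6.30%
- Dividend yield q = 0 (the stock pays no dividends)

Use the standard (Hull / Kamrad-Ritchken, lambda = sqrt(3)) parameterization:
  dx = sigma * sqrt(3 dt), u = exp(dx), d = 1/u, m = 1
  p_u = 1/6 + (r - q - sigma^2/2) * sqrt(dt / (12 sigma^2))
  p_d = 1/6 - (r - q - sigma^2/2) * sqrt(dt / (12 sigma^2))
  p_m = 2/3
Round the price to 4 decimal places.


dt = T/N = 0.375000; dx = sigma*sqrt(3*dt) = 0.509117
u = exp(dx) = 1.663821; d = 1/u = 0.601026
p_u = 0.147442, p_m = 0.666667, p_d = 0.185891
Discount per step: exp(-r*dt) = 0.976652
Stock lattice S(k, j) with j the centered position index:
  k=0: S(0,+0) = 0.8700
  k=1: S(1,-1) = 0.5229; S(1,+0) = 0.8700; S(1,+1) = 1.4475
  k=2: S(2,-2) = 0.3143; S(2,-1) = 0.5229; S(2,+0) = 0.8700; S(2,+1) = 1.4475; S(2,+2) = 2.4084
Terminal payoffs V(N, j) = max(S_T - K, 0):
  V(2,-2) = 0.000000; V(2,-1) = 0.000000; V(2,+0) = 0.090000; V(2,+1) = 0.667524; V(2,+2) = 1.628422
Backward induction: V(k, j) = exp(-r*dt) * [p_u * V(k+1, j+1) + p_m * V(k+1, j) + p_d * V(k+1, j-1)]
  V(1,-1) = exp(-r*dt) * [p_u*0.090000 + p_m*0.000000 + p_d*0.000000] = 0.012960
  V(1,+0) = exp(-r*dt) * [p_u*0.667524 + p_m*0.090000 + p_d*0.000000] = 0.154722
  V(1,+1) = exp(-r*dt) * [p_u*1.628422 + p_m*0.667524 + p_d*0.090000] = 0.685458
  V(0,+0) = exp(-r*dt) * [p_u*0.685458 + p_m*0.154722 + p_d*0.012960] = 0.201799

Answer: Price = V(0,0) = 0.2018


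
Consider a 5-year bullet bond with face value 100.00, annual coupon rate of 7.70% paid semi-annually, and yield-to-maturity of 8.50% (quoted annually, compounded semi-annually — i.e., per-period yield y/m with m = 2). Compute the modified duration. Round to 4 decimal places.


Coupon per period c = face * coupon_rate / m = 3.850000
Periods per year m = 2; per-period yield y/m = 0.042500
Number of cashflows N = 10
Cashflows (t years, CF_t, discount factor 1/(1+y/m)^(m*t), PV):
  t = 0.5000: CF_t = 3.850000, DF = 0.959233, PV = 3.693046
  t = 1.0000: CF_t = 3.850000, DF = 0.920127, PV = 3.542490
  t = 1.5000: CF_t = 3.850000, DF = 0.882616, PV = 3.398072
  t = 2.0000: CF_t = 3.850000, DF = 0.846634, PV = 3.259541
  t = 2.5000: CF_t = 3.850000, DF = 0.812119, PV = 3.126658
  t = 3.0000: CF_t = 3.850000, DF = 0.779011, PV = 2.999193
  t = 3.5000: CF_t = 3.850000, DF = 0.747253, PV = 2.876923
  t = 4.0000: CF_t = 3.850000, DF = 0.716789, PV = 2.759639
  t = 4.5000: CF_t = 3.850000, DF = 0.687568, PV = 2.647135
  t = 5.0000: CF_t = 103.850000, DF = 0.659537, PV = 68.492949
Price P = sum_t PV_t = 96.795645
First compute Macaulay numerator sum_t t * PV_t:
  t * PV_t at t = 0.5000: 1.846523
  t * PV_t at t = 1.0000: 3.542490
  t * PV_t at t = 1.5000: 5.097108
  t * PV_t at t = 2.0000: 6.519082
  t * PV_t at t = 2.5000: 7.816646
  t * PV_t at t = 3.0000: 8.997578
  t * PV_t at t = 3.5000: 10.069232
  t * PV_t at t = 4.0000: 11.038555
  t * PV_t at t = 4.5000: 11.912109
  t * PV_t at t = 5.0000: 342.464744
Macaulay duration D = 409.304065 / 96.795645 = 4.228538
Modified duration = D / (1 + y/m) = 4.228538 / (1 + 0.042500) = 4.056152

Answer: Modified duration = 4.0562


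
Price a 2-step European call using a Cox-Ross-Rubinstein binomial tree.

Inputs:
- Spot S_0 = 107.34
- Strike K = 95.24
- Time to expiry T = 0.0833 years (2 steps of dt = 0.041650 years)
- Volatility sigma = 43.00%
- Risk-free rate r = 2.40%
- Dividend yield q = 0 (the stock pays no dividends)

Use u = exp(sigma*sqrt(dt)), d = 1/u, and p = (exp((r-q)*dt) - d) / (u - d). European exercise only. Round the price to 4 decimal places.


Answer: Price = V(0,0) = 13.6676

Derivation:
dt = T/N = 0.041650
u = exp(sigma*sqrt(dt)) = 1.091722; d = 1/u = 0.915985
p = (exp((r-q)*dt) - d) / (u - d) = 0.483766
Discount per step: exp(-r*dt) = 0.999001
Stock lattice S(k, i) with i counting down-moves:
  k=0: S(0,0) = 107.3400
  k=1: S(1,0) = 117.1854; S(1,1) = 98.3218
  k=2: S(2,0) = 127.9338; S(2,1) = 107.3400; S(2,2) = 90.0612
Terminal payoffs V(N, i) = max(S_T - K, 0):
  V(2,0) = 32.693810; V(2,1) = 12.100000; V(2,2) = 0.000000
Backward induction: V(k, i) = exp(-r*dt) * [p * V(k+1, i) + (1-p) * V(k+1, i+1)].
  V(1,0) = exp(-r*dt) * [p*32.693810 + (1-p)*12.100000] = 22.040542
  V(1,1) = exp(-r*dt) * [p*12.100000 + (1-p)*0.000000] = 5.847720
  V(0,0) = exp(-r*dt) * [p*22.040542 + (1-p)*5.847720] = 13.667588


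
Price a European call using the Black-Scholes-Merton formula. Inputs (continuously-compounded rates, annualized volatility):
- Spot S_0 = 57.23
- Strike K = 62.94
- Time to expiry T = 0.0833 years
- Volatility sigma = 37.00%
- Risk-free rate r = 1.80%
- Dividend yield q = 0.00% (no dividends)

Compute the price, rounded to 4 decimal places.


Answer: Price = 0.6707

Derivation:
d1 = (ln(S/K) + (r - q + 0.5*sigma^2) * T) / (sigma * sqrt(T)) = -0.82314503
d2 = d1 - sigma * sqrt(T) = -0.92993347
exp(-rT) = 0.99850172; exp(-qT) = 1.00000000
C = S_0 * exp(-qT) * N(d1) - K * exp(-rT) * N(d2)
N(d1) = 0.20521276; N(d2) = 0.17620277
C = 57.2300 * 1.00000000 * 0.20521276 - 62.9400 * 0.99850172 * 0.17620277 = 0.6707


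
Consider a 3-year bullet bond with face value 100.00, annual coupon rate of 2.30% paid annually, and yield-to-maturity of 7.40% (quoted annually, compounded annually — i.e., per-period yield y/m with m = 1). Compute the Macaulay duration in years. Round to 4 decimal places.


Answer: Macaulay duration = 2.9276 years

Derivation:
Coupon per period c = face * coupon_rate / m = 2.300000
Periods per year m = 1; per-period yield y/m = 0.074000
Number of cashflows N = 3
Cashflows (t years, CF_t, discount factor 1/(1+y/m)^(m*t), PV):
  t = 1.0000: CF_t = 2.300000, DF = 0.931099, PV = 2.141527
  t = 2.0000: CF_t = 2.300000, DF = 0.866945, PV = 1.993973
  t = 3.0000: CF_t = 102.300000, DF = 0.807211, PV = 82.577701
Price P = sum_t PV_t = 86.713201
Macaulay numerator sum_t t * PV_t:
  t * PV_t at t = 1.0000: 2.141527
  t * PV_t at t = 2.0000: 3.987946
  t * PV_t at t = 3.0000: 247.733104
Macaulay duration D = (sum_t t * PV_t) / P = 253.862577 / 86.713201 = 2.927612


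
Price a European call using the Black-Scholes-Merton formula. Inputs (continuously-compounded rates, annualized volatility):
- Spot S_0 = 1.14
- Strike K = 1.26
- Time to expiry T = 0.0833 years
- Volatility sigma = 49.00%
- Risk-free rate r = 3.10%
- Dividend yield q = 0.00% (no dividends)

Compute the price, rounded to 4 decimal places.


Answer: Price = 0.0246

Derivation:
d1 = (ln(S/K) + (r - q + 0.5*sigma^2) * T) / (sigma * sqrt(T)) = -0.61872035
d2 = d1 - sigma * sqrt(T) = -0.76014288
exp(-rT) = 0.99742103; exp(-qT) = 1.00000000
C = S_0 * exp(-qT) * N(d1) - K * exp(-rT) * N(d2)
N(d1) = 0.26805030; N(d2) = 0.22358459
C = 1.1400 * 1.00000000 * 0.26805030 - 1.2600 * 0.99742103 * 0.22358459 = 0.0246


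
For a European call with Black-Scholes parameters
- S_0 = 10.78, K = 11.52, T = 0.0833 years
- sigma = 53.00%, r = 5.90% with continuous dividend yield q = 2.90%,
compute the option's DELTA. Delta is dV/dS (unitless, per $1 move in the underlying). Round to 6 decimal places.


Answer: Delta = 0.365589

Derivation:
d1 = -0.3412077779; d2 = -0.4941749966
phi(d1) = 0.3763822961; exp(-qT) = 0.9975872155; exp(-rT) = 0.9950973574
N(d1) = 0.3664735842
Delta = exp(-qT) * N(d1) = 0.9975872155 * 0.3664735842 = 0.365589


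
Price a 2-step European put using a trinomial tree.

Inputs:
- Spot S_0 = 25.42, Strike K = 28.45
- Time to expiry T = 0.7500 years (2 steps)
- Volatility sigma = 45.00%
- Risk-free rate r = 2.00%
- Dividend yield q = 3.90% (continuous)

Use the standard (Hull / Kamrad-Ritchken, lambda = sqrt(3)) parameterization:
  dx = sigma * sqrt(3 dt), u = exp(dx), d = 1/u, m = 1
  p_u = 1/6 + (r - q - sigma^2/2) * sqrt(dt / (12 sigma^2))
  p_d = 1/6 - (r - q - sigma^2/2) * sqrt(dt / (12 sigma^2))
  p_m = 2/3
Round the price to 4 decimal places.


Answer: Price = V(0,0) = 5.8824

Derivation:
dt = T/N = 0.375000; dx = sigma*sqrt(3*dt) = 0.477297
u = exp(dx) = 1.611712; d = 1/u = 0.620458
p_u = 0.119428, p_m = 0.666667, p_d = 0.213905
Discount per step: exp(-r*dt) = 0.992528
Stock lattice S(k, j) with j the centered position index:
  k=0: S(0,+0) = 25.4200
  k=1: S(1,-1) = 15.7720; S(1,+0) = 25.4200; S(1,+1) = 40.9697
  k=2: S(2,-2) = 9.7859; S(2,-1) = 15.7720; S(2,+0) = 25.4200; S(2,+1) = 40.9697; S(2,+2) = 66.0314
Terminal payoffs V(N, j) = max(K - S_T, 0):
  V(2,-2) = 18.664105; V(2,-1) = 12.677953; V(2,+0) = 3.030000; V(2,+1) = 0.000000; V(2,+2) = 0.000000
Backward induction: V(k, j) = exp(-r*dt) * [p_u * V(k+1, j+1) + p_m * V(k+1, j) + p_d * V(k+1, j-1)]
  V(1,-1) = exp(-r*dt) * [p_u*3.030000 + p_m*12.677953 + p_d*18.664105] = 12.710500
  V(1,+0) = exp(-r*dt) * [p_u*0.000000 + p_m*3.030000 + p_d*12.677953] = 4.696525
  V(1,+1) = exp(-r*dt) * [p_u*0.000000 + p_m*0.000000 + p_d*3.030000] = 0.643290
  V(0,+0) = exp(-r*dt) * [p_u*0.643290 + p_m*4.696525 + p_d*12.710500] = 5.882404


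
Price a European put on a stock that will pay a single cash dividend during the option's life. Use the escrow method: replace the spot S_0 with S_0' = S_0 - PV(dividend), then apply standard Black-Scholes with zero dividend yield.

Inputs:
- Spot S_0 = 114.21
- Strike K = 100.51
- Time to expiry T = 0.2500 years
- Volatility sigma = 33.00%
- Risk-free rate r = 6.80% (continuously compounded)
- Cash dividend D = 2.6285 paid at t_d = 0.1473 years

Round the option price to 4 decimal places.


PV(D) = D * exp(-r * t_d) = 2.6285 * 0.99003360 = 2.60230331
S_0' = S_0 - PV(D) = 114.2100 - 2.60230331 = 111.60769669
d1 = (ln(S_0'/K) + (r + sigma^2/2)*T) / (sigma*sqrt(T)) = 0.82027448
d2 = d1 - sigma*sqrt(T) = 0.65527448
exp(-rT) = 0.98314368
N(-d1) = 0.20602983; N(-d2) = 0.25614552
P = K * exp(-rT) * N(-d2) - S_0' * N(-d1) = 100.5100 * 0.98314368 * 0.25614552 - 111.60769669 * 0.20602983 = 2.3167

Answer: Price = 2.3167


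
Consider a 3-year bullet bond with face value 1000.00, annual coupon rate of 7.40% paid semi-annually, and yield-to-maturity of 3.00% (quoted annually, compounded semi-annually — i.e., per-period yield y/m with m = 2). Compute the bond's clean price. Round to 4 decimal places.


Coupon per period c = face * coupon_rate / m = 37.000000
Periods per year m = 2; per-period yield y/m = 0.015000
Number of cashflows N = 6
Cashflows (t years, CF_t, discount factor 1/(1+y/m)^(m*t), PV):
  t = 0.5000: CF_t = 37.000000, DF = 0.985222, PV = 36.453202
  t = 1.0000: CF_t = 37.000000, DF = 0.970662, PV = 35.914485
  t = 1.5000: CF_t = 37.000000, DF = 0.956317, PV = 35.383729
  t = 2.0000: CF_t = 37.000000, DF = 0.942184, PV = 34.860817
  t = 2.5000: CF_t = 37.000000, DF = 0.928260, PV = 34.345632
  t = 3.0000: CF_t = 1037.000000, DF = 0.914542, PV = 948.380254
Price P = sum_t PV_t = 1125.338118

Answer: Price = 1125.3381


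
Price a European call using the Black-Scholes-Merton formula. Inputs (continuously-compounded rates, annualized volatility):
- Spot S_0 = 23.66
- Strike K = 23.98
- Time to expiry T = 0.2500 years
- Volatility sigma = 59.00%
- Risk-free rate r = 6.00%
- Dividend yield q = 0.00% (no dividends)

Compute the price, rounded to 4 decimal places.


Answer: Price = 2.7908

Derivation:
d1 = (ln(S/K) + (r - q + 0.5*sigma^2) * T) / (sigma * sqrt(T)) = 0.15280749
d2 = d1 - sigma * sqrt(T) = -0.14219251
exp(-rT) = 0.98511194; exp(-qT) = 1.00000000
C = S_0 * exp(-qT) * N(d1) - K * exp(-rT) * N(d2)
N(d1) = 0.56072495; N(d2) = 0.44346397
C = 23.6600 * 1.00000000 * 0.56072495 - 23.9800 * 0.98511194 * 0.44346397 = 2.7908


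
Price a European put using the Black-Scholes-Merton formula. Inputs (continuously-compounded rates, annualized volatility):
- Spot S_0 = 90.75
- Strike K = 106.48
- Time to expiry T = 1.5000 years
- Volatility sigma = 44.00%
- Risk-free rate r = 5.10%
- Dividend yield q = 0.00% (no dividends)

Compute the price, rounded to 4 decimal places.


Answer: Price = 24.2923

Derivation:
d1 = (ln(S/K) + (r - q + 0.5*sigma^2) * T) / (sigma * sqrt(T)) = 0.11477585
d2 = d1 - sigma * sqrt(T) = -0.42411189
exp(-rT) = 0.92635291; exp(-qT) = 1.00000000
P = K * exp(-rT) * N(-d2) - S_0 * exp(-qT) * N(-d1)
N(-d1) = 0.45431140; N(-d2) = 0.66425789
P = 106.4800 * 0.92635291 * 0.66425789 - 90.7500 * 1.00000000 * 0.45431140 = 24.2923


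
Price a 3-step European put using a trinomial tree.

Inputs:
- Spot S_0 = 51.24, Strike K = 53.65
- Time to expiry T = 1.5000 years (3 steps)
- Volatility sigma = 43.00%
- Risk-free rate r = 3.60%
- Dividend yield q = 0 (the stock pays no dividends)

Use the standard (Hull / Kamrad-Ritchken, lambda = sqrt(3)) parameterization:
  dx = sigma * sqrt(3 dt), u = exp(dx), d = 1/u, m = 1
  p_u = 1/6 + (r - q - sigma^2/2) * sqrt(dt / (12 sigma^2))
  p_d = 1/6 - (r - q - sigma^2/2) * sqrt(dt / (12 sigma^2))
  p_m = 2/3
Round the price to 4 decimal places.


Answer: Price = V(0,0) = 9.8207

Derivation:
dt = T/N = 0.500000; dx = sigma*sqrt(3*dt) = 0.526640
u = exp(dx) = 1.693234; d = 1/u = 0.590586
p_u = 0.139869, p_m = 0.666667, p_d = 0.193464
Discount per step: exp(-r*dt) = 0.982161
Stock lattice S(k, j) with j the centered position index:
  k=0: S(0,+0) = 51.2400
  k=1: S(1,-1) = 30.2616; S(1,+0) = 51.2400; S(1,+1) = 86.7613
  k=2: S(2,-2) = 17.8721; S(2,-1) = 30.2616; S(2,+0) = 51.2400; S(2,+1) = 86.7613; S(2,+2) = 146.9072
  k=3: S(3,-3) = 10.5550; S(3,-2) = 17.8721; S(3,-1) = 30.2616; S(3,+0) = 51.2400; S(3,+1) = 86.7613; S(3,+2) = 146.9072; S(3,+3) = 248.7483
Terminal payoffs V(N, j) = max(K - S_T, 0):
  V(3,-3) = 43.095001; V(3,-2) = 35.777917; V(3,-1) = 23.388382; V(3,+0) = 2.410000; V(3,+1) = 0.000000; V(3,+2) = 0.000000; V(3,+3) = 0.000000
Backward induction: V(k, j) = exp(-r*dt) * [p_u * V(k+1, j+1) + p_m * V(k+1, j) + p_d * V(k+1, j-1)]
  V(2,-2) = exp(-r*dt) * [p_u*23.388382 + p_m*35.777917 + p_d*43.095001] = 34.828011
  V(2,-1) = exp(-r*dt) * [p_u*2.410000 + p_m*23.388382 + p_d*35.777917] = 22.443435
  V(2,+0) = exp(-r*dt) * [p_u*0.000000 + p_m*2.410000 + p_d*23.388382] = 6.022095
  V(2,+1) = exp(-r*dt) * [p_u*0.000000 + p_m*0.000000 + p_d*2.410000] = 0.457931
  V(2,+2) = exp(-r*dt) * [p_u*0.000000 + p_m*0.000000 + p_d*0.000000] = 0.000000
  V(1,-1) = exp(-r*dt) * [p_u*6.022095 + p_m*22.443435 + p_d*34.828011] = 22.140424
  V(1,+0) = exp(-r*dt) * [p_u*0.457931 + p_m*6.022095 + p_d*22.443435] = 8.270557
  V(1,+1) = exp(-r*dt) * [p_u*0.000000 + p_m*0.457931 + p_d*6.022095] = 1.444116
  V(0,+0) = exp(-r*dt) * [p_u*1.444116 + p_m*8.270557 + p_d*22.140424] = 9.820692


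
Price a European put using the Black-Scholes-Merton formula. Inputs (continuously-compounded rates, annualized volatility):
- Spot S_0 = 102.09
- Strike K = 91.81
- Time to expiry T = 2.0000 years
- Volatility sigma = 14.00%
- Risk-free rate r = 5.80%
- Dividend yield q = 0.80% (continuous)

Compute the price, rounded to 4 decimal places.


Answer: Price = 1.3772

Derivation:
d1 = (ln(S/K) + (r - q + 0.5*sigma^2) * T) / (sigma * sqrt(T)) = 1.14012661
d2 = d1 - sigma * sqrt(T) = 0.94213672
exp(-rT) = 0.89047522; exp(-qT) = 0.98412732
P = K * exp(-rT) * N(-d2) - S_0 * exp(-qT) * N(-d1)
N(-d1) = 0.12711678; N(-d2) = 0.17306132
P = 91.8100 * 0.89047522 * 0.17306132 - 102.0900 * 0.98412732 * 0.12711678 = 1.3772


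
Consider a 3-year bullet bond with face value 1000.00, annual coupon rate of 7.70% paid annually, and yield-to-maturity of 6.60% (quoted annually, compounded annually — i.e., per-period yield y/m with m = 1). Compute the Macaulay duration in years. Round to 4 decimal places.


Coupon per period c = face * coupon_rate / m = 77.000000
Periods per year m = 1; per-period yield y/m = 0.066000
Number of cashflows N = 3
Cashflows (t years, CF_t, discount factor 1/(1+y/m)^(m*t), PV):
  t = 1.0000: CF_t = 77.000000, DF = 0.938086, PV = 72.232645
  t = 2.0000: CF_t = 77.000000, DF = 0.880006, PV = 67.760455
  t = 3.0000: CF_t = 1077.000000, DF = 0.825521, PV = 889.086650
Price P = sum_t PV_t = 1029.079751
Macaulay numerator sum_t t * PV_t:
  t * PV_t at t = 1.0000: 72.232645
  t * PV_t at t = 2.0000: 135.520911
  t * PV_t at t = 3.0000: 2667.259950
Macaulay duration D = (sum_t t * PV_t) / P = 2875.013506 / 1029.079751 = 2.793771

Answer: Macaulay duration = 2.7938 years


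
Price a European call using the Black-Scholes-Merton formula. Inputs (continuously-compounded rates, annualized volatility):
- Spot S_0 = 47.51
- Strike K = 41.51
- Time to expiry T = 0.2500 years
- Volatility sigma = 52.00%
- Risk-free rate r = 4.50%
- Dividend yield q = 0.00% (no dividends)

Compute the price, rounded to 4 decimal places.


d1 = (ln(S/K) + (r - q + 0.5*sigma^2) * T) / (sigma * sqrt(T)) = 0.69252251
d2 = d1 - sigma * sqrt(T) = 0.43252251
exp(-rT) = 0.98881304; exp(-qT) = 1.00000000
C = S_0 * exp(-qT) * N(d1) - K * exp(-rT) * N(d2)
N(d1) = 0.75569537; N(d2) = 0.66731915
C = 47.5100 * 1.00000000 * 0.75569537 - 41.5100 * 0.98881304 * 0.66731915 = 8.5126

Answer: Price = 8.5126


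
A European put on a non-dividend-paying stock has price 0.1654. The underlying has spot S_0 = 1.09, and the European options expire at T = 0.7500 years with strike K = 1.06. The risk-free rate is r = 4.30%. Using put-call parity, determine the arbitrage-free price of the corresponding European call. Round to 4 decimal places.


Answer: Call price = 0.2290

Derivation:
Put-call parity: C - P = S_0 * exp(-qT) - K * exp(-rT).
S_0 * exp(-qT) = 1.0900 * 1.00000000 = 1.09000000
K * exp(-rT) = 1.0600 * 0.96826449 = 1.02636035
C = P + S*exp(-qT) - K*exp(-rT)
C = 0.1654 + 1.09000000 - 1.02636035 = 0.2290


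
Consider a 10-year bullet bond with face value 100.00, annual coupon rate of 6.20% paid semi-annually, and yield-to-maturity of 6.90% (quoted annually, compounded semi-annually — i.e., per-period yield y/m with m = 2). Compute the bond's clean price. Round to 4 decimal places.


Answer: Price = 95.0031

Derivation:
Coupon per period c = face * coupon_rate / m = 3.100000
Periods per year m = 2; per-period yield y/m = 0.034500
Number of cashflows N = 20
Cashflows (t years, CF_t, discount factor 1/(1+y/m)^(m*t), PV):
  t = 0.5000: CF_t = 3.100000, DF = 0.966651, PV = 2.996617
  t = 1.0000: CF_t = 3.100000, DF = 0.934413, PV = 2.896681
  t = 1.5000: CF_t = 3.100000, DF = 0.903251, PV = 2.800079
  t = 2.0000: CF_t = 3.100000, DF = 0.873128, PV = 2.706697
  t = 2.5000: CF_t = 3.100000, DF = 0.844010, PV = 2.616431
  t = 3.0000: CF_t = 3.100000, DF = 0.815863, PV = 2.529174
  t = 3.5000: CF_t = 3.100000, DF = 0.788654, PV = 2.444828
  t = 4.0000: CF_t = 3.100000, DF = 0.762353, PV = 2.363294
  t = 4.5000: CF_t = 3.100000, DF = 0.736929, PV = 2.284479
  t = 5.0000: CF_t = 3.100000, DF = 0.712353, PV = 2.208293
  t = 5.5000: CF_t = 3.100000, DF = 0.688596, PV = 2.134648
  t = 6.0000: CF_t = 3.100000, DF = 0.665632, PV = 2.063459
  t = 6.5000: CF_t = 3.100000, DF = 0.643433, PV = 1.994643
  t = 7.0000: CF_t = 3.100000, DF = 0.621975, PV = 1.928123
  t = 7.5000: CF_t = 3.100000, DF = 0.601233, PV = 1.863821
  t = 8.0000: CF_t = 3.100000, DF = 0.581182, PV = 1.801664
  t = 8.5000: CF_t = 3.100000, DF = 0.561800, PV = 1.741579
  t = 9.0000: CF_t = 3.100000, DF = 0.543064, PV = 1.683499
  t = 9.5000: CF_t = 3.100000, DF = 0.524953, PV = 1.627355
  t = 10.0000: CF_t = 103.100000, DF = 0.507446, PV = 52.317715
Price P = sum_t PV_t = 95.003079


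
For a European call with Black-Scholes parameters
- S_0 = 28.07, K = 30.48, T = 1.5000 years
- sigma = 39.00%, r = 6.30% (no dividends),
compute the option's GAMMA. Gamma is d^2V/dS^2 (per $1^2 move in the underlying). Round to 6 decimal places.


Answer: Gamma = 0.028734

Derivation:
d1 = 0.2642217680; d2 = -0.2134287318
phi(d1) = 0.3852568191; exp(-qT) = 1.0000000000; exp(-rT) = 0.9098277346
Gamma = exp(-qT) * phi(d1) / (S * sigma * sqrt(T)) = 1.0000000000 * 0.3852568191 / (28.0700 * 0.3900 * 1.2247448714) = 0.028734


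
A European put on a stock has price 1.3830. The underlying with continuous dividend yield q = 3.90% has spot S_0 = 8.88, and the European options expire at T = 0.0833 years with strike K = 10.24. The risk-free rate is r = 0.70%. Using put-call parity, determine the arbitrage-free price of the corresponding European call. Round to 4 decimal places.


Answer: Call price = 0.0002

Derivation:
Put-call parity: C - P = S_0 * exp(-qT) - K * exp(-rT).
S_0 * exp(-qT) = 8.8800 * 0.99675657 = 8.85119835
K * exp(-rT) = 10.2400 * 0.99941707 = 10.23403080
C = P + S*exp(-qT) - K*exp(-rT)
C = 1.3830 + 8.85119835 - 10.23403080 = 0.0002


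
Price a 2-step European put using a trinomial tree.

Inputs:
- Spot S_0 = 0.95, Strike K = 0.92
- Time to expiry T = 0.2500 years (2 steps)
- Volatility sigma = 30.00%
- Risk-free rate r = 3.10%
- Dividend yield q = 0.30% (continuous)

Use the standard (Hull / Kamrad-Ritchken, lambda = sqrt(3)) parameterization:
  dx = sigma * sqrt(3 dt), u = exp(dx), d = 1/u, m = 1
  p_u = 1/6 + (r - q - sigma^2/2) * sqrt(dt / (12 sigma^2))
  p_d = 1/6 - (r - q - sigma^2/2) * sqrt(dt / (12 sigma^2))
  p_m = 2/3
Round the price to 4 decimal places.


Answer: Price = V(0,0) = 0.0373

Derivation:
dt = T/N = 0.125000; dx = sigma*sqrt(3*dt) = 0.183712
u = exp(dx) = 1.201669; d = 1/u = 0.832176
p_u = 0.160883, p_m = 0.666667, p_d = 0.172450
Discount per step: exp(-r*dt) = 0.996132
Stock lattice S(k, j) with j the centered position index:
  k=0: S(0,+0) = 0.9500
  k=1: S(1,-1) = 0.7906; S(1,+0) = 0.9500; S(1,+1) = 1.1416
  k=2: S(2,-2) = 0.6579; S(2,-1) = 0.7906; S(2,+0) = 0.9500; S(2,+1) = 1.1416; S(2,+2) = 1.3718
Terminal payoffs V(N, j) = max(K - S_T, 0):
  V(2,-2) = 0.262109; V(2,-1) = 0.129433; V(2,+0) = 0.000000; V(2,+1) = 0.000000; V(2,+2) = 0.000000
Backward induction: V(k, j) = exp(-r*dt) * [p_u * V(k+1, j+1) + p_m * V(k+1, j) + p_d * V(k+1, j-1)]
  V(1,-1) = exp(-r*dt) * [p_u*0.000000 + p_m*0.129433 + p_d*0.262109] = 0.130981
  V(1,+0) = exp(-r*dt) * [p_u*0.000000 + p_m*0.000000 + p_d*0.129433] = 0.022234
  V(1,+1) = exp(-r*dt) * [p_u*0.000000 + p_m*0.000000 + p_d*0.000000] = 0.000000
  V(0,+0) = exp(-r*dt) * [p_u*0.000000 + p_m*0.022234 + p_d*0.130981] = 0.037266


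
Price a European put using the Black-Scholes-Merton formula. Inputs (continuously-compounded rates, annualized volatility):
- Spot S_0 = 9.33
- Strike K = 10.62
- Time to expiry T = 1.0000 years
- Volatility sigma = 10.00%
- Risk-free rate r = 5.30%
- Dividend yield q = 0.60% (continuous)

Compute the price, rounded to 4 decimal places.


d1 = (ln(S/K) + (r - q + 0.5*sigma^2) * T) / (sigma * sqrt(T)) = -0.77504001
d2 = d1 - sigma * sqrt(T) = -0.87504001
exp(-rT) = 0.94838001; exp(-qT) = 0.99401796
P = K * exp(-rT) * N(-d2) - S_0 * exp(-qT) * N(-d1)
N(-d1) = 0.78084199; N(-d2) = 0.80922393
P = 10.6200 * 0.94838001 * 0.80922393 - 9.3300 * 0.99401796 * 0.78084199 = 0.9087

Answer: Price = 0.9087


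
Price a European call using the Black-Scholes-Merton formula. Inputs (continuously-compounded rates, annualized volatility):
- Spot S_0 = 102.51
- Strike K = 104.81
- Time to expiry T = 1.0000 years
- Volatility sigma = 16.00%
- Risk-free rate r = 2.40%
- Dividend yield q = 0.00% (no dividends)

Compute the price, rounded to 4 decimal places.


d1 = (ln(S/K) + (r - q + 0.5*sigma^2) * T) / (sigma * sqrt(T)) = 0.09131980
d2 = d1 - sigma * sqrt(T) = -0.06868020
exp(-rT) = 0.97628571; exp(-qT) = 1.00000000
C = S_0 * exp(-qT) * N(d1) - K * exp(-rT) * N(d2)
N(d1) = 0.53638076; N(d2) = 0.47262209
C = 102.5100 * 1.00000000 * 0.53638076 - 104.8100 * 0.97628571 * 0.47262209 = 6.6236

Answer: Price = 6.6236


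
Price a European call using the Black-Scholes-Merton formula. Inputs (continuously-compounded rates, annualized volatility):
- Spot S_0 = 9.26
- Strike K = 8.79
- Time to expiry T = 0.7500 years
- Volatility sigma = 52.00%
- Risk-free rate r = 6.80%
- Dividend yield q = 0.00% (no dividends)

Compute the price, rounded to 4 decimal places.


d1 = (ln(S/K) + (r - q + 0.5*sigma^2) * T) / (sigma * sqrt(T)) = 0.45408451
d2 = d1 - sigma * sqrt(T) = 0.00375130
exp(-rT) = 0.95027867; exp(-qT) = 1.00000000
C = S_0 * exp(-qT) * N(d1) - K * exp(-rT) * N(d2)
N(d1) = 0.67511600; N(d2) = 0.50149655
C = 9.2600 * 1.00000000 * 0.67511600 - 8.7900 * 0.95027867 * 0.50149655 = 2.0626

Answer: Price = 2.0626


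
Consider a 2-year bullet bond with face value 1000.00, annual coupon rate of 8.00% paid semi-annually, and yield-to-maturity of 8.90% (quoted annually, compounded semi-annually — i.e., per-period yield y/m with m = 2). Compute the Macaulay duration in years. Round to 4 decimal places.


Answer: Macaulay duration = 1.8865 years

Derivation:
Coupon per period c = face * coupon_rate / m = 40.000000
Periods per year m = 2; per-period yield y/m = 0.044500
Number of cashflows N = 4
Cashflows (t years, CF_t, discount factor 1/(1+y/m)^(m*t), PV):
  t = 0.5000: CF_t = 40.000000, DF = 0.957396, PV = 38.295835
  t = 1.0000: CF_t = 40.000000, DF = 0.916607, PV = 36.664275
  t = 1.5000: CF_t = 40.000000, DF = 0.877556, PV = 35.102226
  t = 2.0000: CF_t = 1040.000000, DF = 0.840168, PV = 873.774894
Price P = sum_t PV_t = 983.837230
Macaulay numerator sum_t t * PV_t:
  t * PV_t at t = 0.5000: 19.147918
  t * PV_t at t = 1.0000: 36.664275
  t * PV_t at t = 1.5000: 52.653339
  t * PV_t at t = 2.0000: 1747.549788
Macaulay duration D = (sum_t t * PV_t) / P = 1856.015320 / 983.837230 = 1.886506


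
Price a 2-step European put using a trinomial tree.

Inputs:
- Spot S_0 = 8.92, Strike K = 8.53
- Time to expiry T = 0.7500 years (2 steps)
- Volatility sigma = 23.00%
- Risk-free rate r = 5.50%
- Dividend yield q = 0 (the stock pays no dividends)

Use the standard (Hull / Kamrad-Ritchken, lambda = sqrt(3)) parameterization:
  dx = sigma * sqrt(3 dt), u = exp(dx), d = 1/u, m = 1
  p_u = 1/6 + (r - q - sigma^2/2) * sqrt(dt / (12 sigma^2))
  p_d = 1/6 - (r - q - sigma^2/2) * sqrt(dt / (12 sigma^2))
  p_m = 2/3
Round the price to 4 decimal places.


Answer: Price = V(0,0) = 0.3467

Derivation:
dt = T/N = 0.375000; dx = sigma*sqrt(3*dt) = 0.243952
u = exp(dx) = 1.276283; d = 1/u = 0.783525
p_u = 0.188610, p_m = 0.666667, p_d = 0.144723
Discount per step: exp(-r*dt) = 0.979586
Stock lattice S(k, j) with j the centered position index:
  k=0: S(0,+0) = 8.9200
  k=1: S(1,-1) = 6.9890; S(1,+0) = 8.9200; S(1,+1) = 11.3844
  k=2: S(2,-2) = 5.4761; S(2,-1) = 6.9890; S(2,+0) = 8.9200; S(2,+1) = 11.3844; S(2,+2) = 14.5298
Terminal payoffs V(N, j) = max(K - S_T, 0):
  V(2,-2) = 3.053905; V(2,-1) = 1.540954; V(2,+0) = 0.000000; V(2,+1) = 0.000000; V(2,+2) = 0.000000
Backward induction: V(k, j) = exp(-r*dt) * [p_u * V(k+1, j+1) + p_m * V(k+1, j) + p_d * V(k+1, j-1)]
  V(1,-1) = exp(-r*dt) * [p_u*0.000000 + p_m*1.540954 + p_d*3.053905] = 1.439280
  V(1,+0) = exp(-r*dt) * [p_u*0.000000 + p_m*0.000000 + p_d*1.540954] = 0.218459
  V(1,+1) = exp(-r*dt) * [p_u*0.000000 + p_m*0.000000 + p_d*0.000000] = 0.000000
  V(0,+0) = exp(-r*dt) * [p_u*0.000000 + p_m*0.218459 + p_d*1.439280] = 0.346712


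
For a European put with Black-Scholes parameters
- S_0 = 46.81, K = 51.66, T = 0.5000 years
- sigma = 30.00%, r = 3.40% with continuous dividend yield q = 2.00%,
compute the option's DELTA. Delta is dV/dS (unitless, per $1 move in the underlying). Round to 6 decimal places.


d1 = -0.3256789224; d2 = -0.5378109568
phi(d1) = 0.3783362557; exp(-qT) = 0.9900498337; exp(-rT) = 0.9831436846
N(-d1) = 0.6276663535
Delta = -exp(-qT) * N(-d1) = -0.9900498337 * 0.6276663535 = -0.621421

Answer: Delta = -0.621421


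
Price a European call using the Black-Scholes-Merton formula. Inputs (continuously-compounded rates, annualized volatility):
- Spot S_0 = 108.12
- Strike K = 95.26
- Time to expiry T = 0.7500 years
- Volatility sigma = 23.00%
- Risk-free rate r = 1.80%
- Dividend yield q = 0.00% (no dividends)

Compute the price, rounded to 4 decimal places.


d1 = (ln(S/K) + (r - q + 0.5*sigma^2) * T) / (sigma * sqrt(T)) = 0.80311544
d2 = d1 - sigma * sqrt(T) = 0.60392960
exp(-rT) = 0.98659072; exp(-qT) = 1.00000000
C = S_0 * exp(-qT) * N(d1) - K * exp(-rT) * N(d2)
N(d1) = 0.78904599; N(d2) = 0.72705478
C = 108.1200 * 1.00000000 * 0.78904599 - 95.2600 * 0.98659072 * 0.72705478 = 16.9811

Answer: Price = 16.9811


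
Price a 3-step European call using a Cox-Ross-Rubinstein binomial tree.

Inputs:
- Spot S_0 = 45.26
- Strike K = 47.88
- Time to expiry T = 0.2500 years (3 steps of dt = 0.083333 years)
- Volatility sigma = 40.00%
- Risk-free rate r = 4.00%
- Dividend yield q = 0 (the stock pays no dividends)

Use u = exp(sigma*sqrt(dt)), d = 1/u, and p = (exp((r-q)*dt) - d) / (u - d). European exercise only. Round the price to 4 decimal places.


Answer: Price = V(0,0) = 2.8790

Derivation:
dt = T/N = 0.083333
u = exp(sigma*sqrt(dt)) = 1.122401; d = 1/u = 0.890947
p = (exp((r-q)*dt) - d) / (u - d) = 0.485590
Discount per step: exp(-r*dt) = 0.996672
Stock lattice S(k, i) with i counting down-moves:
  k=0: S(0,0) = 45.2600
  k=1: S(1,0) = 50.7999; S(1,1) = 40.3243
  k=2: S(2,0) = 57.0178; S(2,1) = 45.2600; S(2,2) = 35.9268
  k=3: S(3,0) = 63.9968; S(3,1) = 50.7999; S(3,2) = 40.3243; S(3,3) = 32.0089
Terminal payoffs V(N, i) = max(S_T - K, 0):
  V(3,0) = 16.116846; V(3,1) = 2.919865; V(3,2) = 0.000000; V(3,3) = 0.000000
Backward induction: V(k, i) = exp(-r*dt) * [p * V(k+1, i) + (1-p) * V(k+1, i+1)].
  V(2,0) = exp(-r*dt) * [p*16.116846 + (1-p)*2.919865] = 9.297148
  V(2,1) = exp(-r*dt) * [p*2.919865 + (1-p)*0.000000] = 1.413140
  V(2,2) = exp(-r*dt) * [p*0.000000 + (1-p)*0.000000] = 0.000000
  V(1,0) = exp(-r*dt) * [p*9.297148 + (1-p)*1.413140] = 5.224095
  V(1,1) = exp(-r*dt) * [p*1.413140 + (1-p)*0.000000] = 0.683923
  V(0,0) = exp(-r*dt) * [p*5.224095 + (1-p)*0.683923] = 2.878974


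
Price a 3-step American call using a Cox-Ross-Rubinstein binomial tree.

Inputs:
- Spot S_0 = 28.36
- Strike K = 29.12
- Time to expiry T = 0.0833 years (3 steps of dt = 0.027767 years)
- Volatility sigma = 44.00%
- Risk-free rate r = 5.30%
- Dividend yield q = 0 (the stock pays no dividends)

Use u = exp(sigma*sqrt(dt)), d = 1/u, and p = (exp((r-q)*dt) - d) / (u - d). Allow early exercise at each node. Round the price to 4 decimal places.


Answer: Price = V(0,0) = 1.2488

Derivation:
dt = T/N = 0.027767
u = exp(sigma*sqrt(dt)) = 1.076073; d = 1/u = 0.929305
p = (exp((r-q)*dt) - d) / (u - d) = 0.491713
Discount per step: exp(-r*dt) = 0.998529
Stock lattice S(k, i) with i counting down-moves:
  k=0: S(0,0) = 28.3600
  k=1: S(1,0) = 30.5174; S(1,1) = 26.3551
  k=2: S(2,0) = 32.8390; S(2,1) = 28.3600; S(2,2) = 24.4919
  k=3: S(3,0) = 35.3372; S(3,1) = 30.5174; S(3,2) = 26.3551; S(3,3) = 22.7604
Terminal payoffs V(N, i) = max(S_T - K, 0):
  V(3,0) = 6.217181; V(3,1) = 1.397441; V(3,2) = 0.000000; V(3,3) = 0.000000
Backward induction: V(k, i) = exp(-r*dt) * [p * V(k+1, i) + (1-p) * V(k+1, i+1)]; then take max(V_cont, immediate exercise) for American.
  V(2,0) = exp(-r*dt) * [p*6.217181 + (1-p)*1.397441] = 3.761829; exercise = 3.719007; V(2,0) = max -> 3.761829
  V(2,1) = exp(-r*dt) * [p*1.397441 + (1-p)*0.000000] = 0.686129; exercise = 0.000000; V(2,1) = max -> 0.686129
  V(2,2) = exp(-r*dt) * [p*0.000000 + (1-p)*0.000000] = 0.000000; exercise = 0.000000; V(2,2) = max -> 0.000000
  V(1,0) = exp(-r*dt) * [p*3.761829 + (1-p)*0.686129] = 2.195257; exercise = 1.397441; V(1,0) = max -> 2.195257
  V(1,1) = exp(-r*dt) * [p*0.686129 + (1-p)*0.000000] = 0.336882; exercise = 0.000000; V(1,1) = max -> 0.336882
  V(0,0) = exp(-r*dt) * [p*2.195257 + (1-p)*0.336882] = 1.248830; exercise = 0.000000; V(0,0) = max -> 1.248830
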